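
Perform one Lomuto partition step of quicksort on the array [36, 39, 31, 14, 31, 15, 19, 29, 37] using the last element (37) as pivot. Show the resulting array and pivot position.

Lomuto partition with pivot = 37:

Initial array: [36, 39, 31, 14, 31, 15, 19, 29, 37]

arr[0]=36 <= 37: swap with position 0, array becomes [36, 39, 31, 14, 31, 15, 19, 29, 37]
arr[1]=39 > 37: no swap
arr[2]=31 <= 37: swap with position 1, array becomes [36, 31, 39, 14, 31, 15, 19, 29, 37]
arr[3]=14 <= 37: swap with position 2, array becomes [36, 31, 14, 39, 31, 15, 19, 29, 37]
arr[4]=31 <= 37: swap with position 3, array becomes [36, 31, 14, 31, 39, 15, 19, 29, 37]
arr[5]=15 <= 37: swap with position 4, array becomes [36, 31, 14, 31, 15, 39, 19, 29, 37]
arr[6]=19 <= 37: swap with position 5, array becomes [36, 31, 14, 31, 15, 19, 39, 29, 37]
arr[7]=29 <= 37: swap with position 6, array becomes [36, 31, 14, 31, 15, 19, 29, 39, 37]

Place pivot at position 7: [36, 31, 14, 31, 15, 19, 29, 37, 39]
Pivot position: 7

After partitioning with pivot 37, the array becomes [36, 31, 14, 31, 15, 19, 29, 37, 39]. The pivot is placed at index 7. All elements to the left of the pivot are <= 37, and all elements to the right are > 37.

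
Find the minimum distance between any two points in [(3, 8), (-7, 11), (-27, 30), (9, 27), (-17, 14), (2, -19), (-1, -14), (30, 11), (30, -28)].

Computing all pairwise distances among 9 points:

d((3, 8), (-7, 11)) = 10.4403
d((3, 8), (-27, 30)) = 37.2022
d((3, 8), (9, 27)) = 19.9249
d((3, 8), (-17, 14)) = 20.8806
d((3, 8), (2, -19)) = 27.0185
d((3, 8), (-1, -14)) = 22.3607
d((3, 8), (30, 11)) = 27.1662
d((3, 8), (30, -28)) = 45.0
d((-7, 11), (-27, 30)) = 27.5862
d((-7, 11), (9, 27)) = 22.6274
d((-7, 11), (-17, 14)) = 10.4403
d((-7, 11), (2, -19)) = 31.3209
d((-7, 11), (-1, -14)) = 25.7099
d((-7, 11), (30, 11)) = 37.0
d((-7, 11), (30, -28)) = 53.7587
d((-27, 30), (9, 27)) = 36.1248
d((-27, 30), (-17, 14)) = 18.868
d((-27, 30), (2, -19)) = 56.9386
d((-27, 30), (-1, -14)) = 51.1077
d((-27, 30), (30, 11)) = 60.0833
d((-27, 30), (30, -28)) = 81.3204
d((9, 27), (-17, 14)) = 29.0689
d((9, 27), (2, -19)) = 46.5296
d((9, 27), (-1, -14)) = 42.2019
d((9, 27), (30, 11)) = 26.4008
d((9, 27), (30, -28)) = 58.8727
d((-17, 14), (2, -19)) = 38.0789
d((-17, 14), (-1, -14)) = 32.249
d((-17, 14), (30, 11)) = 47.0956
d((-17, 14), (30, -28)) = 63.0317
d((2, -19), (-1, -14)) = 5.831 <-- minimum
d((2, -19), (30, 11)) = 41.0366
d((2, -19), (30, -28)) = 29.4109
d((-1, -14), (30, 11)) = 39.8246
d((-1, -14), (30, -28)) = 34.0147
d((30, 11), (30, -28)) = 39.0

Closest pair: (2, -19) and (-1, -14) with distance 5.831

The closest pair is (2, -19) and (-1, -14) with Euclidean distance 5.831. For 9 points, brute-force pairwise comparison is shown above. For large n, the divide-and-conquer algorithm (sort by x, recurse on halves, check the dividing strip) achieves O(n log n).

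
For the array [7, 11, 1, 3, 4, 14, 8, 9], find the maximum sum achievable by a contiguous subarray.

Using Kadane's algorithm on [7, 11, 1, 3, 4, 14, 8, 9]:

Scanning through the array:
Position 1 (value 11): max_ending_here = 18, max_so_far = 18
Position 2 (value 1): max_ending_here = 19, max_so_far = 19
Position 3 (value 3): max_ending_here = 22, max_so_far = 22
Position 4 (value 4): max_ending_here = 26, max_so_far = 26
Position 5 (value 14): max_ending_here = 40, max_so_far = 40
Position 6 (value 8): max_ending_here = 48, max_so_far = 48
Position 7 (value 9): max_ending_here = 57, max_so_far = 57

Maximum subarray: [7, 11, 1, 3, 4, 14, 8, 9]
Maximum sum: 57

The maximum subarray is [7, 11, 1, 3, 4, 14, 8, 9] with sum 57. This subarray runs from index 0 to index 7.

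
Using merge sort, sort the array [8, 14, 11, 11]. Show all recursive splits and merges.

Merge sort trace:

Split: [8, 14, 11, 11] -> [8, 14] and [11, 11]
  Split: [8, 14] -> [8] and [14]
  Merge: [8] + [14] -> [8, 14]
  Split: [11, 11] -> [11] and [11]
  Merge: [11] + [11] -> [11, 11]
Merge: [8, 14] + [11, 11] -> [8, 11, 11, 14]

Final sorted array: [8, 11, 11, 14]

The merge sort proceeds by recursively splitting the array and merging sorted halves.
After all merges, the sorted array is [8, 11, 11, 14].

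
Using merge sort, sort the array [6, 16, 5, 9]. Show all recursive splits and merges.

Merge sort trace:

Split: [6, 16, 5, 9] -> [6, 16] and [5, 9]
  Split: [6, 16] -> [6] and [16]
  Merge: [6] + [16] -> [6, 16]
  Split: [5, 9] -> [5] and [9]
  Merge: [5] + [9] -> [5, 9]
Merge: [6, 16] + [5, 9] -> [5, 6, 9, 16]

Final sorted array: [5, 6, 9, 16]

The merge sort proceeds by recursively splitting the array and merging sorted halves.
After all merges, the sorted array is [5, 6, 9, 16].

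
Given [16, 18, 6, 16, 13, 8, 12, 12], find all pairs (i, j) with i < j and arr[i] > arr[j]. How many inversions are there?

Finding inversions in [16, 18, 6, 16, 13, 8, 12, 12]:

(0, 2): arr[0]=16 > arr[2]=6
(0, 4): arr[0]=16 > arr[4]=13
(0, 5): arr[0]=16 > arr[5]=8
(0, 6): arr[0]=16 > arr[6]=12
(0, 7): arr[0]=16 > arr[7]=12
(1, 2): arr[1]=18 > arr[2]=6
(1, 3): arr[1]=18 > arr[3]=16
(1, 4): arr[1]=18 > arr[4]=13
(1, 5): arr[1]=18 > arr[5]=8
(1, 6): arr[1]=18 > arr[6]=12
(1, 7): arr[1]=18 > arr[7]=12
(3, 4): arr[3]=16 > arr[4]=13
(3, 5): arr[3]=16 > arr[5]=8
(3, 6): arr[3]=16 > arr[6]=12
(3, 7): arr[3]=16 > arr[7]=12
(4, 5): arr[4]=13 > arr[5]=8
(4, 6): arr[4]=13 > arr[6]=12
(4, 7): arr[4]=13 > arr[7]=12

Total inversions: 18

The array has 18 inversion(s): (0,2), (0,4), (0,5), (0,6), (0,7), (1,2), (1,3), (1,4), (1,5), (1,6), (1,7), (3,4), (3,5), (3,6), (3,7), (4,5), (4,6), (4,7). Each pair (i,j) satisfies i < j and arr[i] > arr[j].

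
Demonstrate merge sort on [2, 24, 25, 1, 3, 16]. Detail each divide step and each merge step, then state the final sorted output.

Merge sort trace:

Split: [2, 24, 25, 1, 3, 16] -> [2, 24, 25] and [1, 3, 16]
  Split: [2, 24, 25] -> [2] and [24, 25]
    Split: [24, 25] -> [24] and [25]
    Merge: [24] + [25] -> [24, 25]
  Merge: [2] + [24, 25] -> [2, 24, 25]
  Split: [1, 3, 16] -> [1] and [3, 16]
    Split: [3, 16] -> [3] and [16]
    Merge: [3] + [16] -> [3, 16]
  Merge: [1] + [3, 16] -> [1, 3, 16]
Merge: [2, 24, 25] + [1, 3, 16] -> [1, 2, 3, 16, 24, 25]

Final sorted array: [1, 2, 3, 16, 24, 25]

The merge sort proceeds by recursively splitting the array and merging sorted halves.
After all merges, the sorted array is [1, 2, 3, 16, 24, 25].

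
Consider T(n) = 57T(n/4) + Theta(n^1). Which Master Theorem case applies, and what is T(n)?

Master Theorem for T(n) = 57T(n/4) + O(n^1):

a = 57, b = 4, c = 1
log_b(a) = log_4(57) = 2.9164

Case 1: c = 1 < log_4(57) = 2.9164
T(n) = O(n^(log_4 57))

For T(n) = 57T(n/4) + O(n^1): log_4(57) = 2.9164. This is Case 1 of the Master Theorem (c < log_b(a), work dominated by leaves), giving O(n^(log_4 57)).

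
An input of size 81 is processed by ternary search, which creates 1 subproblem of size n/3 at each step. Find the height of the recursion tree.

For divide and conquer with division factor 3:

Problem sizes at each level:
Level 0: 81
Level 1: 27
Level 2: 9
Level 3: 3
Level 4: 1

The root is level 0 and the size-1 base case is level 4 (the tree spans levels 0 through 4, i.e. 5 levels counting the root), so the depth is the number of divisions: log_3(81) = 4

The recursion tree depth is log_3(81) = 4. At each level, the problem size is divided by 3, so it takes 4 divisions to reduce to a base case of size 1. The algorithm makes 1 recursive call at each level.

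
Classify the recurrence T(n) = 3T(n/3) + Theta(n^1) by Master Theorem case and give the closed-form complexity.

Master Theorem for T(n) = 3T(n/3) + O(n^1):

a = 3, b = 3, c = 1
log_b(a) = log_3(3) = 1.0000

Case 2: c = 1 = log_3(3) = 1.0000
T(n) = O(n^1 log n) = O(n log n)

For T(n) = 3T(n/3) + O(n^1): log_3(3) = 1.0000. This is Case 2 of the Master Theorem (c = log_b(a), equal work at all levels), giving O(n log n).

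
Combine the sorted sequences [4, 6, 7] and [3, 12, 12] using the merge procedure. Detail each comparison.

Merging process:

Compare 4 vs 3: take 3 from right. Merged: [3]
Compare 4 vs 12: take 4 from left. Merged: [3, 4]
Compare 6 vs 12: take 6 from left. Merged: [3, 4, 6]
Compare 7 vs 12: take 7 from left. Merged: [3, 4, 6, 7]
Append remaining from right: [12, 12]. Merged: [3, 4, 6, 7, 12, 12]

Final merged array: [3, 4, 6, 7, 12, 12]
Total comparisons: 4

The merged array is [3, 4, 6, 7, 12, 12], requiring 4 comparisons. The merge step runs in O(n) time where n is the total number of elements.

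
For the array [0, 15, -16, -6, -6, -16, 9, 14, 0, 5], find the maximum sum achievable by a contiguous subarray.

Using Kadane's algorithm on [0, 15, -16, -6, -6, -16, 9, 14, 0, 5]:

Scanning through the array:
Position 1 (value 15): max_ending_here = 15, max_so_far = 15
Position 2 (value -16): max_ending_here = -1, max_so_far = 15
Position 3 (value -6): max_ending_here = -6, max_so_far = 15
Position 4 (value -6): max_ending_here = -6, max_so_far = 15
Position 5 (value -16): max_ending_here = -16, max_so_far = 15
Position 6 (value 9): max_ending_here = 9, max_so_far = 15
Position 7 (value 14): max_ending_here = 23, max_so_far = 23
Position 8 (value 0): max_ending_here = 23, max_so_far = 23
Position 9 (value 5): max_ending_here = 28, max_so_far = 28

Maximum subarray: [9, 14, 0, 5]
Maximum sum: 28

The maximum subarray is [9, 14, 0, 5] with sum 28. This subarray runs from index 6 to index 9.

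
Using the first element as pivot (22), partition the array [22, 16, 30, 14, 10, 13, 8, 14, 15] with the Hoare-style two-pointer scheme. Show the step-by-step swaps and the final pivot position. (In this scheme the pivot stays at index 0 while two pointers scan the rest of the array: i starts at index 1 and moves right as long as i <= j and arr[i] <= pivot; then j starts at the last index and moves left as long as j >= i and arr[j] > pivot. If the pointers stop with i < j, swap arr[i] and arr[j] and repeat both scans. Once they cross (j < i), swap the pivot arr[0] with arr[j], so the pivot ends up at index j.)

Hoare-style two-pointer partition with pivot = 22:

Initial array: [22, 16, 30, 14, 10, 13, 8, 14, 15]

Pointers start at i = 1, j = 8.
i stops at index 2 (arr[2]=30 > 22), j stops at index 8 (arr[8]=15 <= 22): swap arr[2] and arr[8], array becomes [22, 16, 15, 14, 10, 13, 8, 14, 30]
i ends at 8, j ends at 7: the pointers have crossed (j < i), so scanning stops.

Swap pivot arr[0] with arr[7] to place pivot at position 7: [14, 16, 15, 14, 10, 13, 8, 22, 30]
Pivot position: 7

After partitioning with pivot 22, the array becomes [14, 16, 15, 14, 10, 13, 8, 22, 30]. The pivot is placed at index 7. All elements to the left of the pivot are <= 22, and all elements to the right are > 22.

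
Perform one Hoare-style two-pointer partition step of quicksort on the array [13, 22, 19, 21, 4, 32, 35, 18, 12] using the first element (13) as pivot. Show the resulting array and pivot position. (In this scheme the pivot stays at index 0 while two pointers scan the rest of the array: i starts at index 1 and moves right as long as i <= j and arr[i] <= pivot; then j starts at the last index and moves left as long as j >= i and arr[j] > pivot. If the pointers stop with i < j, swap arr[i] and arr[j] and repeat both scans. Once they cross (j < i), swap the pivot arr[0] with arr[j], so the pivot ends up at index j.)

Hoare-style two-pointer partition with pivot = 13:

Initial array: [13, 22, 19, 21, 4, 32, 35, 18, 12]

Pointers start at i = 1, j = 8.
i stops at index 1 (arr[1]=22 > 13), j stops at index 8 (arr[8]=12 <= 13): swap arr[1] and arr[8], array becomes [13, 12, 19, 21, 4, 32, 35, 18, 22]
i stops at index 2 (arr[2]=19 > 13), j stops at index 4 (arr[4]=4 <= 13): swap arr[2] and arr[4], array becomes [13, 12, 4, 21, 19, 32, 35, 18, 22]
i ends at 3, j ends at 2: the pointers have crossed (j < i), so scanning stops.

Swap pivot arr[0] with arr[2] to place pivot at position 2: [4, 12, 13, 21, 19, 32, 35, 18, 22]
Pivot position: 2

After partitioning with pivot 13, the array becomes [4, 12, 13, 21, 19, 32, 35, 18, 22]. The pivot is placed at index 2. All elements to the left of the pivot are <= 13, and all elements to the right are > 13.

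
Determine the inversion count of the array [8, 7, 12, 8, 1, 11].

Finding inversions in [8, 7, 12, 8, 1, 11]:

(0, 1): arr[0]=8 > arr[1]=7
(0, 4): arr[0]=8 > arr[4]=1
(1, 4): arr[1]=7 > arr[4]=1
(2, 3): arr[2]=12 > arr[3]=8
(2, 4): arr[2]=12 > arr[4]=1
(2, 5): arr[2]=12 > arr[5]=11
(3, 4): arr[3]=8 > arr[4]=1

Total inversions: 7

The array has 7 inversion(s): (0,1), (0,4), (1,4), (2,3), (2,4), (2,5), (3,4). Each pair (i,j) satisfies i < j and arr[i] > arr[j].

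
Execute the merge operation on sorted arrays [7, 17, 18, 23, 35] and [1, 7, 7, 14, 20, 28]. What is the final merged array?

Merging process:

Compare 7 vs 1: take 1 from right. Merged: [1]
Compare 7 vs 7: take 7 from left. Merged: [1, 7]
Compare 17 vs 7: take 7 from right. Merged: [1, 7, 7]
Compare 17 vs 7: take 7 from right. Merged: [1, 7, 7, 7]
Compare 17 vs 14: take 14 from right. Merged: [1, 7, 7, 7, 14]
Compare 17 vs 20: take 17 from left. Merged: [1, 7, 7, 7, 14, 17]
Compare 18 vs 20: take 18 from left. Merged: [1, 7, 7, 7, 14, 17, 18]
Compare 23 vs 20: take 20 from right. Merged: [1, 7, 7, 7, 14, 17, 18, 20]
Compare 23 vs 28: take 23 from left. Merged: [1, 7, 7, 7, 14, 17, 18, 20, 23]
Compare 35 vs 28: take 28 from right. Merged: [1, 7, 7, 7, 14, 17, 18, 20, 23, 28]
Append remaining from left: [35]. Merged: [1, 7, 7, 7, 14, 17, 18, 20, 23, 28, 35]

Final merged array: [1, 7, 7, 7, 14, 17, 18, 20, 23, 28, 35]
Total comparisons: 10

The merged array is [1, 7, 7, 7, 14, 17, 18, 20, 23, 28, 35], requiring 10 comparisons. The merge step runs in O(n) time where n is the total number of elements.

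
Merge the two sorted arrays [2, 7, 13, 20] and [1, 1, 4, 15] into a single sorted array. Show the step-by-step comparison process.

Merging process:

Compare 2 vs 1: take 1 from right. Merged: [1]
Compare 2 vs 1: take 1 from right. Merged: [1, 1]
Compare 2 vs 4: take 2 from left. Merged: [1, 1, 2]
Compare 7 vs 4: take 4 from right. Merged: [1, 1, 2, 4]
Compare 7 vs 15: take 7 from left. Merged: [1, 1, 2, 4, 7]
Compare 13 vs 15: take 13 from left. Merged: [1, 1, 2, 4, 7, 13]
Compare 20 vs 15: take 15 from right. Merged: [1, 1, 2, 4, 7, 13, 15]
Append remaining from left: [20]. Merged: [1, 1, 2, 4, 7, 13, 15, 20]

Final merged array: [1, 1, 2, 4, 7, 13, 15, 20]
Total comparisons: 7

The merged array is [1, 1, 2, 4, 7, 13, 15, 20], requiring 7 comparisons. The merge step runs in O(n) time where n is the total number of elements.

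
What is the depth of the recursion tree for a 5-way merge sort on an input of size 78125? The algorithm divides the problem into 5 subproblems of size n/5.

For divide and conquer with division factor 5:

Problem sizes at each level:
Level 0: 78125
Level 1: 15625
Level 2: 3125
Level 3: 625
Level 4: 125
Level 5: 25
Level 6: 5
Level 7: 1

The root is level 0 and the size-1 base case is level 7 (the tree spans levels 0 through 7, i.e. 8 levels counting the root), so the depth is the number of divisions: log_5(78125) = 7

The recursion tree depth is log_5(78125) = 7. At each level, the problem size is divided by 5, so it takes 7 divisions to reduce to a base case of size 1. The algorithm makes 5 recursive calls at each level.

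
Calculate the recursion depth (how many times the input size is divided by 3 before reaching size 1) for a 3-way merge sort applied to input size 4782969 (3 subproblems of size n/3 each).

For divide and conquer with division factor 3:

Problem sizes at each level:
Level 0: 4782969
Level 1: 1594323
Level 2: 531441
Level 3: 177147
Level 4: 59049
Level 5: 19683
Level 6: 6561
Level 7: 2187
Level 8: 729
Level 9: 243
Level 10: 81
Level 11: 27
Level 12: 9
Level 13: 3
Level 14: 1

The root is level 0 and the size-1 base case is level 14 (the tree spans levels 0 through 14, i.e. 15 levels counting the root), so the depth is the number of divisions: log_3(4782969) = 14

The recursion tree depth is log_3(4782969) = 14. At each level, the problem size is divided by 3, so it takes 14 divisions to reduce to a base case of size 1. The algorithm makes 3 recursive calls at each level.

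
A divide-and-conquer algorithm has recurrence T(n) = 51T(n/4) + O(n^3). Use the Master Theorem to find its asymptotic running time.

Master Theorem for T(n) = 51T(n/4) + O(n^3):

a = 51, b = 4, c = 3
log_b(a) = log_4(51) = 2.8362

Case 3: c = 3 > log_4(51) = 2.8362
T(n) = O(n^3) = O(n^3)

For T(n) = 51T(n/4) + O(n^3): log_4(51) = 2.8362. This is Case 3 of the Master Theorem (c > log_b(a), work dominated by root), giving O(n^3).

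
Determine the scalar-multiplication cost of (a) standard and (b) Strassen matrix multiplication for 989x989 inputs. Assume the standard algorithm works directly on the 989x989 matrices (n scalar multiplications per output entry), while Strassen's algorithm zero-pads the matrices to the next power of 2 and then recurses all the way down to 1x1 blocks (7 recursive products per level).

Matrix multiplication for 989x989 matrices:

Strassen's algorithm requires power-of-2 dimensions. Pad 989x989 to 1024x1024 (next power of 2).

Standard algorithm: 989^3 = 967361669 multiplications
Strassen's algorithm: 7^(log2(1024)) = 7^10 = 282475249 multiplications
Savings: 967361669 - 282475249 = 684886420 multiplications

Standard: 967361669 multiplications (989^3). Strassen: 282475249 multiplications (7^10, after padding to 1024x1024). Strassen reduces 8 recursive multiplications to 7 at each level.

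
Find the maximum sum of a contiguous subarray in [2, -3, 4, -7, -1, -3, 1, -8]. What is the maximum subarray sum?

Using Kadane's algorithm on [2, -3, 4, -7, -1, -3, 1, -8]:

Scanning through the array:
Position 1 (value -3): max_ending_here = -1, max_so_far = 2
Position 2 (value 4): max_ending_here = 4, max_so_far = 4
Position 3 (value -7): max_ending_here = -3, max_so_far = 4
Position 4 (value -1): max_ending_here = -1, max_so_far = 4
Position 5 (value -3): max_ending_here = -3, max_so_far = 4
Position 6 (value 1): max_ending_here = 1, max_so_far = 4
Position 7 (value -8): max_ending_here = -7, max_so_far = 4

Maximum subarray: [4]
Maximum sum: 4

The maximum subarray is [4] with sum 4. This subarray runs from index 2 to index 2.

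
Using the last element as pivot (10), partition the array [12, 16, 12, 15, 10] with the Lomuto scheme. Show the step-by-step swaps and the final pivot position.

Lomuto partition with pivot = 10:

Initial array: [12, 16, 12, 15, 10]

arr[0]=12 > 10: no swap
arr[1]=16 > 10: no swap
arr[2]=12 > 10: no swap
arr[3]=15 > 10: no swap

Place pivot at position 0: [10, 16, 12, 15, 12]
Pivot position: 0

After partitioning with pivot 10, the array becomes [10, 16, 12, 15, 12]. The pivot is placed at index 0. All elements to the left of the pivot are <= 10, and all elements to the right are > 10.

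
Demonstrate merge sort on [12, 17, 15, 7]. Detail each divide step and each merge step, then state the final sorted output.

Merge sort trace:

Split: [12, 17, 15, 7] -> [12, 17] and [15, 7]
  Split: [12, 17] -> [12] and [17]
  Merge: [12] + [17] -> [12, 17]
  Split: [15, 7] -> [15] and [7]
  Merge: [15] + [7] -> [7, 15]
Merge: [12, 17] + [7, 15] -> [7, 12, 15, 17]

Final sorted array: [7, 12, 15, 17]

The merge sort proceeds by recursively splitting the array and merging sorted halves.
After all merges, the sorted array is [7, 12, 15, 17].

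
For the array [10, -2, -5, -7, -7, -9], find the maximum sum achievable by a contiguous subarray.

Using Kadane's algorithm on [10, -2, -5, -7, -7, -9]:

Scanning through the array:
Position 1 (value -2): max_ending_here = 8, max_so_far = 10
Position 2 (value -5): max_ending_here = 3, max_so_far = 10
Position 3 (value -7): max_ending_here = -4, max_so_far = 10
Position 4 (value -7): max_ending_here = -7, max_so_far = 10
Position 5 (value -9): max_ending_here = -9, max_so_far = 10

Maximum subarray: [10]
Maximum sum: 10

The maximum subarray is [10] with sum 10. This subarray runs from index 0 to index 0.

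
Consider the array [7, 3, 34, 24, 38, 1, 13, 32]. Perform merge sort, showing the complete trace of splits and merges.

Merge sort trace:

Split: [7, 3, 34, 24, 38, 1, 13, 32] -> [7, 3, 34, 24] and [38, 1, 13, 32]
  Split: [7, 3, 34, 24] -> [7, 3] and [34, 24]
    Split: [7, 3] -> [7] and [3]
    Merge: [7] + [3] -> [3, 7]
    Split: [34, 24] -> [34] and [24]
    Merge: [34] + [24] -> [24, 34]
  Merge: [3, 7] + [24, 34] -> [3, 7, 24, 34]
  Split: [38, 1, 13, 32] -> [38, 1] and [13, 32]
    Split: [38, 1] -> [38] and [1]
    Merge: [38] + [1] -> [1, 38]
    Split: [13, 32] -> [13] and [32]
    Merge: [13] + [32] -> [13, 32]
  Merge: [1, 38] + [13, 32] -> [1, 13, 32, 38]
Merge: [3, 7, 24, 34] + [1, 13, 32, 38] -> [1, 3, 7, 13, 24, 32, 34, 38]

Final sorted array: [1, 3, 7, 13, 24, 32, 34, 38]

The merge sort proceeds by recursively splitting the array and merging sorted halves.
After all merges, the sorted array is [1, 3, 7, 13, 24, 32, 34, 38].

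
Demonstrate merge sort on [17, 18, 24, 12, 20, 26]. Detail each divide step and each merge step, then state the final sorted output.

Merge sort trace:

Split: [17, 18, 24, 12, 20, 26] -> [17, 18, 24] and [12, 20, 26]
  Split: [17, 18, 24] -> [17] and [18, 24]
    Split: [18, 24] -> [18] and [24]
    Merge: [18] + [24] -> [18, 24]
  Merge: [17] + [18, 24] -> [17, 18, 24]
  Split: [12, 20, 26] -> [12] and [20, 26]
    Split: [20, 26] -> [20] and [26]
    Merge: [20] + [26] -> [20, 26]
  Merge: [12] + [20, 26] -> [12, 20, 26]
Merge: [17, 18, 24] + [12, 20, 26] -> [12, 17, 18, 20, 24, 26]

Final sorted array: [12, 17, 18, 20, 24, 26]

The merge sort proceeds by recursively splitting the array and merging sorted halves.
After all merges, the sorted array is [12, 17, 18, 20, 24, 26].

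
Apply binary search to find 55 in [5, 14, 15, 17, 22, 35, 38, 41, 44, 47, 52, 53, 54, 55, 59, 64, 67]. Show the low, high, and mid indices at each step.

Binary search for 55 in [5, 14, 15, 17, 22, 35, 38, 41, 44, 47, 52, 53, 54, 55, 59, 64, 67]:

lo=0, hi=16, mid=8, arr[mid]=44 -> 44 < 55, search right half
lo=9, hi=16, mid=12, arr[mid]=54 -> 54 < 55, search right half
lo=13, hi=16, mid=14, arr[mid]=59 -> 59 > 55, search left half
lo=13, hi=13, mid=13, arr[mid]=55 -> Found target at index 13!

Binary search finds 55 at index 13 after 4 comparisons. The search repeatedly halves the search space by comparing with the middle element.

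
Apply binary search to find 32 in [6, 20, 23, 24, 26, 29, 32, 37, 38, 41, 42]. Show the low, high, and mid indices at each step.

Binary search for 32 in [6, 20, 23, 24, 26, 29, 32, 37, 38, 41, 42]:

lo=0, hi=10, mid=5, arr[mid]=29 -> 29 < 32, search right half
lo=6, hi=10, mid=8, arr[mid]=38 -> 38 > 32, search left half
lo=6, hi=7, mid=6, arr[mid]=32 -> Found target at index 6!

Binary search finds 32 at index 6 after 3 comparisons. The search repeatedly halves the search space by comparing with the middle element.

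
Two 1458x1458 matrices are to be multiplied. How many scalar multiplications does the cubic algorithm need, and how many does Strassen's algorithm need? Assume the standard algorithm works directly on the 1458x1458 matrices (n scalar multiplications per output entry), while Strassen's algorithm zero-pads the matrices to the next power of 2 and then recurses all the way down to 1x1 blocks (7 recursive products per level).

Matrix multiplication for 1458x1458 matrices:

Strassen's algorithm requires power-of-2 dimensions. Pad 1458x1458 to 2048x2048 (next power of 2).

Standard algorithm: 1458^3 = 3099363912 multiplications
Strassen's algorithm: 7^(log2(2048)) = 7^11 = 1977326743 multiplications
Savings: 3099363912 - 1977326743 = 1122037169 multiplications

Standard: 3099363912 multiplications (1458^3). Strassen: 1977326743 multiplications (7^11, after padding to 2048x2048). Strassen reduces 8 recursive multiplications to 7 at each level.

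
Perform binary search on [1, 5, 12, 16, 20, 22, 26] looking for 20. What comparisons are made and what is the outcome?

Binary search for 20 in [1, 5, 12, 16, 20, 22, 26]:

lo=0, hi=6, mid=3, arr[mid]=16 -> 16 < 20, search right half
lo=4, hi=6, mid=5, arr[mid]=22 -> 22 > 20, search left half
lo=4, hi=4, mid=4, arr[mid]=20 -> Found target at index 4!

Binary search finds 20 at index 4 after 3 comparisons. The search repeatedly halves the search space by comparing with the middle element.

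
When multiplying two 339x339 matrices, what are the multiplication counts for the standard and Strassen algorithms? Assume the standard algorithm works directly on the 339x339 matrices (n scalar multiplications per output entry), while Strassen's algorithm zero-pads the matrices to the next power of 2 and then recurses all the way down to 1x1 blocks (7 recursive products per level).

Matrix multiplication for 339x339 matrices:

Strassen's algorithm requires power-of-2 dimensions. Pad 339x339 to 512x512 (next power of 2).

Standard algorithm: 339^3 = 38958219 multiplications
Strassen's algorithm: 7^(log2(512)) = 7^9 = 40353607 multiplications
Difference: 38958219 - 40353607 = -1395388 (Strassen uses MORE here due to padding overhead — for small or just-over-power-of-2 n, padding can outweigh the per-level savings)

Standard: 38958219 multiplications (339^3). Strassen: 40353607 multiplications (7^9, after padding to 512x512). Strassen reduces 8 recursive multiplications to 7 at each level.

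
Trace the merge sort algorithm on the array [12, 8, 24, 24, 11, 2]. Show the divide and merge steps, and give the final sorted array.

Merge sort trace:

Split: [12, 8, 24, 24, 11, 2] -> [12, 8, 24] and [24, 11, 2]
  Split: [12, 8, 24] -> [12] and [8, 24]
    Split: [8, 24] -> [8] and [24]
    Merge: [8] + [24] -> [8, 24]
  Merge: [12] + [8, 24] -> [8, 12, 24]
  Split: [24, 11, 2] -> [24] and [11, 2]
    Split: [11, 2] -> [11] and [2]
    Merge: [11] + [2] -> [2, 11]
  Merge: [24] + [2, 11] -> [2, 11, 24]
Merge: [8, 12, 24] + [2, 11, 24] -> [2, 8, 11, 12, 24, 24]

Final sorted array: [2, 8, 11, 12, 24, 24]

The merge sort proceeds by recursively splitting the array and merging sorted halves.
After all merges, the sorted array is [2, 8, 11, 12, 24, 24].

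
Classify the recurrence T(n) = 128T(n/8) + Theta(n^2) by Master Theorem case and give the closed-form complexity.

Master Theorem for T(n) = 128T(n/8) + O(n^2):

a = 128, b = 8, c = 2
log_b(a) = log_8(128) = 2.3333

Case 1: c = 2 < log_8(128) = 2.3333
T(n) = O(n^(log_8 128))

For T(n) = 128T(n/8) + O(n^2): log_8(128) = 2.3333. This is Case 1 of the Master Theorem (c < log_b(a), work dominated by leaves), giving O(n^(log_8 128)).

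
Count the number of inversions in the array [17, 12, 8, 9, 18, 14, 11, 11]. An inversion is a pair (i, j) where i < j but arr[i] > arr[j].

Finding inversions in [17, 12, 8, 9, 18, 14, 11, 11]:

(0, 1): arr[0]=17 > arr[1]=12
(0, 2): arr[0]=17 > arr[2]=8
(0, 3): arr[0]=17 > arr[3]=9
(0, 5): arr[0]=17 > arr[5]=14
(0, 6): arr[0]=17 > arr[6]=11
(0, 7): arr[0]=17 > arr[7]=11
(1, 2): arr[1]=12 > arr[2]=8
(1, 3): arr[1]=12 > arr[3]=9
(1, 6): arr[1]=12 > arr[6]=11
(1, 7): arr[1]=12 > arr[7]=11
(4, 5): arr[4]=18 > arr[5]=14
(4, 6): arr[4]=18 > arr[6]=11
(4, 7): arr[4]=18 > arr[7]=11
(5, 6): arr[5]=14 > arr[6]=11
(5, 7): arr[5]=14 > arr[7]=11

Total inversions: 15

The array has 15 inversion(s): (0,1), (0,2), (0,3), (0,5), (0,6), (0,7), (1,2), (1,3), (1,6), (1,7), (4,5), (4,6), (4,7), (5,6), (5,7). Each pair (i,j) satisfies i < j and arr[i] > arr[j].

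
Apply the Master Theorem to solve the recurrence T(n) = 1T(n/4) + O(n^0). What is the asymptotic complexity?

Master Theorem for T(n) = 1T(n/4) + O(n^0):

a = 1, b = 4, c = 0
log_b(a) = log_4(1) = 0.0000

Case 2: c = 0 = log_4(1) = 0.0000
T(n) = O(n^0 log n) = O(log n)

For T(n) = 1T(n/4) + O(n^0): log_4(1) = 0.0000. This is Case 2 of the Master Theorem (c = log_b(a), equal work at all levels), giving O(log n).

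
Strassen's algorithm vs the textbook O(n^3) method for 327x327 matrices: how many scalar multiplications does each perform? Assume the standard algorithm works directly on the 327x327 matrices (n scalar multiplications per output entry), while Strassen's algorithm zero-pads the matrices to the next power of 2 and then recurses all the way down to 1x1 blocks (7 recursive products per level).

Matrix multiplication for 327x327 matrices:

Strassen's algorithm requires power-of-2 dimensions. Pad 327x327 to 512x512 (next power of 2).

Standard algorithm: 327^3 = 34965783 multiplications
Strassen's algorithm: 7^(log2(512)) = 7^9 = 40353607 multiplications
Difference: 34965783 - 40353607 = -5387824 (Strassen uses MORE here due to padding overhead — for small or just-over-power-of-2 n, padding can outweigh the per-level savings)

Standard: 34965783 multiplications (327^3). Strassen: 40353607 multiplications (7^9, after padding to 512x512). Strassen reduces 8 recursive multiplications to 7 at each level.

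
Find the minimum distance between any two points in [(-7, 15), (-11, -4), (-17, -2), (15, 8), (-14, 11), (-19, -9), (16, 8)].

Computing all pairwise distances among 7 points:

d((-7, 15), (-11, -4)) = 19.4165
d((-7, 15), (-17, -2)) = 19.7231
d((-7, 15), (15, 8)) = 23.0868
d((-7, 15), (-14, 11)) = 8.0623
d((-7, 15), (-19, -9)) = 26.8328
d((-7, 15), (16, 8)) = 24.0416
d((-11, -4), (-17, -2)) = 6.3246
d((-11, -4), (15, 8)) = 28.6356
d((-11, -4), (-14, 11)) = 15.2971
d((-11, -4), (-19, -9)) = 9.434
d((-11, -4), (16, 8)) = 29.5466
d((-17, -2), (15, 8)) = 33.5261
d((-17, -2), (-14, 11)) = 13.3417
d((-17, -2), (-19, -9)) = 7.2801
d((-17, -2), (16, 8)) = 34.4819
d((15, 8), (-14, 11)) = 29.1548
d((15, 8), (-19, -9)) = 38.0132
d((15, 8), (16, 8)) = 1.0 <-- minimum
d((-14, 11), (-19, -9)) = 20.6155
d((-14, 11), (16, 8)) = 30.1496
d((-19, -9), (16, 8)) = 38.9102

Closest pair: (15, 8) and (16, 8) with distance 1.0

The closest pair is (15, 8) and (16, 8) with Euclidean distance 1.0. For 7 points, brute-force pairwise comparison is shown above. For large n, the divide-and-conquer algorithm (sort by x, recurse on halves, check the dividing strip) achieves O(n log n).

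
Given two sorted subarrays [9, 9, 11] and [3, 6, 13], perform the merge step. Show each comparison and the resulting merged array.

Merging process:

Compare 9 vs 3: take 3 from right. Merged: [3]
Compare 9 vs 6: take 6 from right. Merged: [3, 6]
Compare 9 vs 13: take 9 from left. Merged: [3, 6, 9]
Compare 9 vs 13: take 9 from left. Merged: [3, 6, 9, 9]
Compare 11 vs 13: take 11 from left. Merged: [3, 6, 9, 9, 11]
Append remaining from right: [13]. Merged: [3, 6, 9, 9, 11, 13]

Final merged array: [3, 6, 9, 9, 11, 13]
Total comparisons: 5

The merged array is [3, 6, 9, 9, 11, 13], requiring 5 comparisons. The merge step runs in O(n) time where n is the total number of elements.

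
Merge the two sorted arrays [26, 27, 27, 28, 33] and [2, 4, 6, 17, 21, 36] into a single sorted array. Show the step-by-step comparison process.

Merging process:

Compare 26 vs 2: take 2 from right. Merged: [2]
Compare 26 vs 4: take 4 from right. Merged: [2, 4]
Compare 26 vs 6: take 6 from right. Merged: [2, 4, 6]
Compare 26 vs 17: take 17 from right. Merged: [2, 4, 6, 17]
Compare 26 vs 21: take 21 from right. Merged: [2, 4, 6, 17, 21]
Compare 26 vs 36: take 26 from left. Merged: [2, 4, 6, 17, 21, 26]
Compare 27 vs 36: take 27 from left. Merged: [2, 4, 6, 17, 21, 26, 27]
Compare 27 vs 36: take 27 from left. Merged: [2, 4, 6, 17, 21, 26, 27, 27]
Compare 28 vs 36: take 28 from left. Merged: [2, 4, 6, 17, 21, 26, 27, 27, 28]
Compare 33 vs 36: take 33 from left. Merged: [2, 4, 6, 17, 21, 26, 27, 27, 28, 33]
Append remaining from right: [36]. Merged: [2, 4, 6, 17, 21, 26, 27, 27, 28, 33, 36]

Final merged array: [2, 4, 6, 17, 21, 26, 27, 27, 28, 33, 36]
Total comparisons: 10

The merged array is [2, 4, 6, 17, 21, 26, 27, 27, 28, 33, 36], requiring 10 comparisons. The merge step runs in O(n) time where n is the total number of elements.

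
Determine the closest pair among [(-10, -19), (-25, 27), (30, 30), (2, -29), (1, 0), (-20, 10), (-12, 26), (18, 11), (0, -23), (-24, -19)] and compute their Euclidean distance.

Computing all pairwise distances among 10 points:

d((-10, -19), (-25, 27)) = 48.3839
d((-10, -19), (30, 30)) = 63.2535
d((-10, -19), (2, -29)) = 15.6205
d((-10, -19), (1, 0)) = 21.9545
d((-10, -19), (-20, 10)) = 30.6757
d((-10, -19), (-12, 26)) = 45.0444
d((-10, -19), (18, 11)) = 41.0366
d((-10, -19), (0, -23)) = 10.7703
d((-10, -19), (-24, -19)) = 14.0
d((-25, 27), (30, 30)) = 55.0818
d((-25, 27), (2, -29)) = 62.1691
d((-25, 27), (1, 0)) = 37.4833
d((-25, 27), (-20, 10)) = 17.72
d((-25, 27), (-12, 26)) = 13.0384
d((-25, 27), (18, 11)) = 45.8803
d((-25, 27), (0, -23)) = 55.9017
d((-25, 27), (-24, -19)) = 46.0109
d((30, 30), (2, -29)) = 65.307
d((30, 30), (1, 0)) = 41.7253
d((30, 30), (-20, 10)) = 53.8516
d((30, 30), (-12, 26)) = 42.19
d((30, 30), (18, 11)) = 22.4722
d((30, 30), (0, -23)) = 60.9016
d((30, 30), (-24, -19)) = 72.9178
d((2, -29), (1, 0)) = 29.0172
d((2, -29), (-20, 10)) = 44.7772
d((2, -29), (-12, 26)) = 56.7539
d((2, -29), (18, 11)) = 43.0813
d((2, -29), (0, -23)) = 6.3246 <-- minimum
d((2, -29), (-24, -19)) = 27.8568
d((1, 0), (-20, 10)) = 23.2594
d((1, 0), (-12, 26)) = 29.0689
d((1, 0), (18, 11)) = 20.2485
d((1, 0), (0, -23)) = 23.0217
d((1, 0), (-24, -19)) = 31.4006
d((-20, 10), (-12, 26)) = 17.8885
d((-20, 10), (18, 11)) = 38.0132
d((-20, 10), (0, -23)) = 38.5876
d((-20, 10), (-24, -19)) = 29.2746
d((-12, 26), (18, 11)) = 33.541
d((-12, 26), (0, -23)) = 50.448
d((-12, 26), (-24, -19)) = 46.5725
d((18, 11), (0, -23)) = 38.4708
d((18, 11), (-24, -19)) = 51.614
d((0, -23), (-24, -19)) = 24.3311

Closest pair: (2, -29) and (0, -23) with distance 6.3246

The closest pair is (2, -29) and (0, -23) with Euclidean distance 6.3246. For 10 points, brute-force pairwise comparison is shown above. For large n, the divide-and-conquer algorithm (sort by x, recurse on halves, check the dividing strip) achieves O(n log n).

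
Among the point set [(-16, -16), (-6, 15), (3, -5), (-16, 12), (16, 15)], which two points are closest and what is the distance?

Computing all pairwise distances among 5 points:

d((-16, -16), (-6, 15)) = 32.573
d((-16, -16), (3, -5)) = 21.9545
d((-16, -16), (-16, 12)) = 28.0
d((-16, -16), (16, 15)) = 44.5533
d((-6, 15), (3, -5)) = 21.9317
d((-6, 15), (-16, 12)) = 10.4403 <-- minimum
d((-6, 15), (16, 15)) = 22.0
d((3, -5), (-16, 12)) = 25.4951
d((3, -5), (16, 15)) = 23.8537
d((-16, 12), (16, 15)) = 32.1403

Closest pair: (-6, 15) and (-16, 12) with distance 10.4403

The closest pair is (-6, 15) and (-16, 12) with Euclidean distance 10.4403. For 5 points, brute-force pairwise comparison is shown above. For large n, the divide-and-conquer algorithm (sort by x, recurse on halves, check the dividing strip) achieves O(n log n).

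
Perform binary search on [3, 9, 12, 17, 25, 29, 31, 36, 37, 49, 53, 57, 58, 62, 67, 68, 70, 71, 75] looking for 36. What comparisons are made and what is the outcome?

Binary search for 36 in [3, 9, 12, 17, 25, 29, 31, 36, 37, 49, 53, 57, 58, 62, 67, 68, 70, 71, 75]:

lo=0, hi=18, mid=9, arr[mid]=49 -> 49 > 36, search left half
lo=0, hi=8, mid=4, arr[mid]=25 -> 25 < 36, search right half
lo=5, hi=8, mid=6, arr[mid]=31 -> 31 < 36, search right half
lo=7, hi=8, mid=7, arr[mid]=36 -> Found target at index 7!

Binary search finds 36 at index 7 after 4 comparisons. The search repeatedly halves the search space by comparing with the middle element.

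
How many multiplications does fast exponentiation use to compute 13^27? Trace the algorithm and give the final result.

Computing 13^27 by squaring (build up from 13^1; each line after the first costs one multiplication):

13^1 = 13
13^2 = (13^1)^2 = 13^2 = 169
13^3 = 13 * 13^2 = 13 * 169 = 2197
13^6 = (13^3)^2 = 2197^2 = 4826809
13^12 = (13^6)^2 = 4826809^2 = 23298085122481
13^13 = 13 * 13^12 = 13 * 23298085122481 = 302875106592253
13^26 = (13^13)^2 = 302875106592253^2 = 91733330193268616658399616009
13^27 = 13 * 13^26 = 13 * 91733330193268616658399616009 = 1192533292512492016559195008117

Result: 1192533292512492016559195008117
Multiplications needed: 7 (7 lines after 13^1)

13^27 = 1192533292512492016559195008117. Using exponentiation by squaring, this requires 7 multiplications. The key idea: if the exponent is even, square the half-power; if odd, multiply by the base once.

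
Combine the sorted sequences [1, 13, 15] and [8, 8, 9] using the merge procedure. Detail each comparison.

Merging process:

Compare 1 vs 8: take 1 from left. Merged: [1]
Compare 13 vs 8: take 8 from right. Merged: [1, 8]
Compare 13 vs 8: take 8 from right. Merged: [1, 8, 8]
Compare 13 vs 9: take 9 from right. Merged: [1, 8, 8, 9]
Append remaining from left: [13, 15]. Merged: [1, 8, 8, 9, 13, 15]

Final merged array: [1, 8, 8, 9, 13, 15]
Total comparisons: 4

The merged array is [1, 8, 8, 9, 13, 15], requiring 4 comparisons. The merge step runs in O(n) time where n is the total number of elements.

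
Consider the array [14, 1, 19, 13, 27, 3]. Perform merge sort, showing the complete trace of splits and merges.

Merge sort trace:

Split: [14, 1, 19, 13, 27, 3] -> [14, 1, 19] and [13, 27, 3]
  Split: [14, 1, 19] -> [14] and [1, 19]
    Split: [1, 19] -> [1] and [19]
    Merge: [1] + [19] -> [1, 19]
  Merge: [14] + [1, 19] -> [1, 14, 19]
  Split: [13, 27, 3] -> [13] and [27, 3]
    Split: [27, 3] -> [27] and [3]
    Merge: [27] + [3] -> [3, 27]
  Merge: [13] + [3, 27] -> [3, 13, 27]
Merge: [1, 14, 19] + [3, 13, 27] -> [1, 3, 13, 14, 19, 27]

Final sorted array: [1, 3, 13, 14, 19, 27]

The merge sort proceeds by recursively splitting the array and merging sorted halves.
After all merges, the sorted array is [1, 3, 13, 14, 19, 27].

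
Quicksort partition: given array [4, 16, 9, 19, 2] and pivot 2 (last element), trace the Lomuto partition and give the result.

Lomuto partition with pivot = 2:

Initial array: [4, 16, 9, 19, 2]

arr[0]=4 > 2: no swap
arr[1]=16 > 2: no swap
arr[2]=9 > 2: no swap
arr[3]=19 > 2: no swap

Place pivot at position 0: [2, 16, 9, 19, 4]
Pivot position: 0

After partitioning with pivot 2, the array becomes [2, 16, 9, 19, 4]. The pivot is placed at index 0. All elements to the left of the pivot are <= 2, and all elements to the right are > 2.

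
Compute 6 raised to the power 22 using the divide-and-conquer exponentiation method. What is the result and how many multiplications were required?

Computing 6^22 by squaring (build up from 6^1; each line after the first costs one multiplication):

6^1 = 6
6^2 = (6^1)^2 = 6^2 = 36
6^4 = (6^2)^2 = 36^2 = 1296
6^5 = 6 * 6^4 = 6 * 1296 = 7776
6^10 = (6^5)^2 = 7776^2 = 60466176
6^11 = 6 * 6^10 = 6 * 60466176 = 362797056
6^22 = (6^11)^2 = 362797056^2 = 131621703842267136

Result: 131621703842267136
Multiplications needed: 6 (6 lines after 6^1)

6^22 = 131621703842267136. Using exponentiation by squaring, this requires 6 multiplications. The key idea: if the exponent is even, square the half-power; if odd, multiply by the base once.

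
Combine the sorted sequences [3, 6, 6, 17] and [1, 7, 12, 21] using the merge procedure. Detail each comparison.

Merging process:

Compare 3 vs 1: take 1 from right. Merged: [1]
Compare 3 vs 7: take 3 from left. Merged: [1, 3]
Compare 6 vs 7: take 6 from left. Merged: [1, 3, 6]
Compare 6 vs 7: take 6 from left. Merged: [1, 3, 6, 6]
Compare 17 vs 7: take 7 from right. Merged: [1, 3, 6, 6, 7]
Compare 17 vs 12: take 12 from right. Merged: [1, 3, 6, 6, 7, 12]
Compare 17 vs 21: take 17 from left. Merged: [1, 3, 6, 6, 7, 12, 17]
Append remaining from right: [21]. Merged: [1, 3, 6, 6, 7, 12, 17, 21]

Final merged array: [1, 3, 6, 6, 7, 12, 17, 21]
Total comparisons: 7

The merged array is [1, 3, 6, 6, 7, 12, 17, 21], requiring 7 comparisons. The merge step runs in O(n) time where n is the total number of elements.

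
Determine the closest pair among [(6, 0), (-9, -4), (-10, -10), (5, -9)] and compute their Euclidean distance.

Computing all pairwise distances among 4 points:

d((6, 0), (-9, -4)) = 15.5242
d((6, 0), (-10, -10)) = 18.868
d((6, 0), (5, -9)) = 9.0554
d((-9, -4), (-10, -10)) = 6.0828 <-- minimum
d((-9, -4), (5, -9)) = 14.8661
d((-10, -10), (5, -9)) = 15.0333

Closest pair: (-9, -4) and (-10, -10) with distance 6.0828

The closest pair is (-9, -4) and (-10, -10) with Euclidean distance 6.0828. For 4 points, brute-force pairwise comparison is shown above. For large n, the divide-and-conquer algorithm (sort by x, recurse on halves, check the dividing strip) achieves O(n log n).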